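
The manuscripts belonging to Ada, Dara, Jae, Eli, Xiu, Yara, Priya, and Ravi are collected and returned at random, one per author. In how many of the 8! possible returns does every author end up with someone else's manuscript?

14833

This is the derangement count D_8: permutations of 8 items with no fixed point.
By inclusion–exclusion this is Σ_{j=0}^{8} (−1)^j C(8,j)·(8−j)!.
Computing: 40320 − 40320 + 20160 − 6720 + 1680 − 336 + 56 − 8 + 1 = 14833.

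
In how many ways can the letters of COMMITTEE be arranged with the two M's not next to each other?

Total arrangements of COMMITTEE: 9!/(2!·2!·2!) = 45360.
If the two M's are adjacent, glue them into one block, leaving 8 items to arrange: (8)!/(2!·2!) = 10080 ways.
Hence 45360 − 10080 = 35280.

35280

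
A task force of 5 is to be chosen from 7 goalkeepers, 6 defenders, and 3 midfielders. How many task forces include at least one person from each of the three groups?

With no constraint there are C(16,5) = 4368 possible selections.
Selections missing a whole group: no goalkeepers → C(9,5) = 126; no defenders → C(10,5) = 252; no midfielders → C(13,5) = 1287.
Add back selections omitting two groups (i.e. drawn from a single group): C(7,5) + C(6,5) + C(3,5) = 27.
By inclusion–exclusion: 4368 − 1665 + 27 = 2730.

2730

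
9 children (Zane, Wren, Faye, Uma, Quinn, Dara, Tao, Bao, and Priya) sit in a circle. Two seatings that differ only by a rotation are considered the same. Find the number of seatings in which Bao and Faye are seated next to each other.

10080

Treat {Bao, Faye} as one unit (2 internal orders) and seat the resulting 8 units around the table: (7)! circular arrangements.
So 2 × (7)! = 2 × 5040 = 10080.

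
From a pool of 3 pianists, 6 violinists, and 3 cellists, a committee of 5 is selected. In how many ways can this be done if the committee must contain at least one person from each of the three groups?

With no constraint there are C(12,5) = 792 possible selections.
Subtract selections that omit an entire group: no pianists → C(9,5) = 126; no violinists → C(6,5) = 6; no cellists → C(9,5) = 126.
Add back selections omitting two groups (i.e. drawn from a single group): C(3,5) + C(6,5) + C(3,5) = 6.
By inclusion–exclusion: 792 − 258 + 6 = 540.

540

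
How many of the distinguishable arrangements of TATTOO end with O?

With the last slot taken by O, it remains to arrange the other 5 letters (TATTO).
Those 5 letters have T appearing 3 times, giving (5)!/(3!) = 20.

20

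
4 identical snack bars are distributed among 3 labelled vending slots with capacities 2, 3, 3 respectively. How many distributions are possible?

10

Without the upper bounds there are C(6,2) = 15 ways to split 4 among 3 vending slots.
Subtract solutions that violate a single cap (substitute x_i' = x_i − (cap_i+1)): x_1 ≥ 3 gives C(3,2) = 3; x_2 ≥ 4 gives C(2,2) = 1; x_3 ≥ 4 gives C(2,2) = 1. Together 5.
No two caps can be exceeded simultaneously, so the pair terms are all 0.
By inclusion–exclusion the count is 15 − 5 + 0 = 10.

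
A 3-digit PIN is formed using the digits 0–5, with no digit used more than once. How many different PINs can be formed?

This is a permutation of 3 out of 6: P(6,3) = 6!/3!.
That product is 6 × 5 × 4 = 120.

120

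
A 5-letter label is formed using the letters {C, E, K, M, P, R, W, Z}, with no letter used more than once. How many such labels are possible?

6720

This is a permutation of 5 out of 8: P(8,5) = 8!/3!.
8 × 7 × 6 × 5 × 4 = 6720.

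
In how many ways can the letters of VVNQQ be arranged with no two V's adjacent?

18

Total arrangements of VVNQQ: 5!/(2!·2!) = 30.
Arrangements with the V's together: treat VV as one letter, giving (4)!/(2!) = 12.
Subtracting, 30 − 12 = 18 arrangements keep the V's apart.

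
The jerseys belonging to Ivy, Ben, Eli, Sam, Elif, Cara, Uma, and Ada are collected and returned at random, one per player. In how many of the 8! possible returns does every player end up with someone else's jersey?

14833

Count assignments avoiding every fixed point. For any j of the 8 players fixed to their old jersey, the other 8−j can be arranged in (8−j)! ways.
By inclusion–exclusion this is Σ_{j=0}^{8} (−1)^j C(8,j)·(8−j)!.
Computing: 40320 − 40320 + 20160 − 6720 + 1680 − 336 + 56 − 8 + 1 = 14833.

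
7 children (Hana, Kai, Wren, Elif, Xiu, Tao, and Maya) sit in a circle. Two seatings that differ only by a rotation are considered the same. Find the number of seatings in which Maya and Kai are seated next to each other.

240

Glue Maya and Kai into a block (2 internal orders). Seating 6 units around a circle gives (5)! arrangements.
So 2 × (5)! = 2 × 120 = 240.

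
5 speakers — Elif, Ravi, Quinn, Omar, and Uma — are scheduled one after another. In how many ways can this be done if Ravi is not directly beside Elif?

72

There are 5! = 120 arrangements in all. If Ravi and Elif are adjacent, merging them into one block gives 2·(4)! = 48 arrangements.
So 120 − 48 = 72 arrangements keep them apart.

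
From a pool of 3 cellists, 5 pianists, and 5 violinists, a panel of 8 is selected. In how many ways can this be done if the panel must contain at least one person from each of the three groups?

Unrestricted: C(13,8) = 1287 ways to pick any 8 of the 13.
Selections missing a whole group: no cellists → C(10,8) = 45; no pianists → C(8,8) = 1; no violinists → C(8,8) = 1.
Add back selections omitting two groups (i.e. drawn from a single group): C(3,8) + C(5,8) + C(5,8) = 0.
By inclusion–exclusion: 1287 − 47 + 0 = 1240.

1240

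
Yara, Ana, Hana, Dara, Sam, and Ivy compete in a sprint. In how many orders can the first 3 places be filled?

There are 6 choices for 1st place, 5 for 2nd, and 4 for 3rd.
That gives 6 × 5 × 4 = 120.

120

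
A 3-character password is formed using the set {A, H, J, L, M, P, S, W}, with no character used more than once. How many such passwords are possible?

This is a permutation of 3 out of 8: P(8,3) = 8!/5!.
That product is 8 × 7 × 6 = 336.

336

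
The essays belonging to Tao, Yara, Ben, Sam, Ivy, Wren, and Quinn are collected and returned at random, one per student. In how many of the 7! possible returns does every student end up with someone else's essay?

1854

This is the derangement count D_7: permutations of 7 items with no fixed point.
By inclusion–exclusion this is Σ_{j=0}^{7} (−1)^j C(7,j)·(7−j)!.
Computing: 5040 − 5040 + 2520 − 840 + 210 − 42 + 7 − 1 = 1854.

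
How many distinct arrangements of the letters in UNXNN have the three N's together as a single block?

Treat the 3 copies of N as a single block. The multiset to arrange is then {NNN, U, X}, 3 items in all.
All 3 items are distinct, so there are (3)! = 6 arrangements.

6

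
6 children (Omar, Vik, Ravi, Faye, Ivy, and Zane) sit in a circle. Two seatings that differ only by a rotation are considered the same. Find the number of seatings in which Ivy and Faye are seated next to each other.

48

Treat {Ivy, Faye} as one unit (2 internal orders) and seat the resulting 5 units around the table: (4)! circular arrangements.
So 2 × (4)! = 2 × 24 = 48.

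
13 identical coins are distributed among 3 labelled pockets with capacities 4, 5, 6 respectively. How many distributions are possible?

Without the upper bounds there are C(15,2) = 105 ways to split 13 among 3 pockets.
Subtract solutions that violate a single cap (substitute x_i' = x_i − (cap_i+1)): x_1 ≥ 5 gives C(10,2) = 45; x_2 ≥ 6 gives C(9,2) = 36; x_3 ≥ 7 gives C(8,2) = 28. Together 109.
Add back pairs where two caps are both exceeded: 6 + 3 + 1 = 10.
By inclusion–exclusion the count is 105 − 109 + 10 = 6.

6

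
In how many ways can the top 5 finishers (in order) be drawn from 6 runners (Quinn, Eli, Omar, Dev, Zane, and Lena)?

There are 6 choices for 1st place, 5 for 2nd, and so on down to 2 for position 5.
That gives 6 × 5 × 4 × 3 × 2 = 720.

720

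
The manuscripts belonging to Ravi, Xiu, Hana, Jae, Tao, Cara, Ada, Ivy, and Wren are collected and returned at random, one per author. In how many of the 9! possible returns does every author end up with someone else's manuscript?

Count assignments avoiding every fixed point. For any j of the 9 authors fixed to their own manuscript, the other 9−j can be arranged in (9−j)! ways.
By inclusion–exclusion this is Σ_{j=0}^{9} (−1)^j C(9,j)·(9−j)!.
Computing: 362880 − 362880 + 181440 − 60480 + 15120 − 3024 + 504 − 72 + 9 − 1 = 133496.

133496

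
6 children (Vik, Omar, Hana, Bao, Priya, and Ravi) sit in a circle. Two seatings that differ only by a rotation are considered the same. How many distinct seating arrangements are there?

120

Around a circle, 6 distinct people have 6!/6 = (5)! = 120 rotationally distinct seatings.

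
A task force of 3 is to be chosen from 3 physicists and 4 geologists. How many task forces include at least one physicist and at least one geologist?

With no constraint there are C(7,3) = 35 possible selections.
Subtract selections that omit an entire group: no physicists → C(4,3) = 4; no geologists → C(3,3) = 1.
Both groups omitted at once is impossible, so 35 − 5 = 30.

30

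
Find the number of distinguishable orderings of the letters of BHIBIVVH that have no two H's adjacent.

There are 8!/(2!·2!·2!·2!) = 2520 arrangements of BHIBIVVH in total.
If the two H's are adjacent, glue them into one block, leaving 7 items to arrange: (7)!/(2!·2!·2!) = 630 ways.
Hence 2520 − 630 = 1890.

1890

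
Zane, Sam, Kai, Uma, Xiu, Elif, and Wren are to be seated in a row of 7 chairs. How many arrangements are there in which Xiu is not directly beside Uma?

There are 7! = 5040 arrangements in all. If Xiu and Uma are adjacent, merging them into one block gives 2·(6)! = 1440 arrangements.
Complementary counting: 5040 − 1440 = 3600.

3600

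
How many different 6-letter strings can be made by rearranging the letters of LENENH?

Letter multiplicities in LENENH: E×2, H×1, L×1, N×2.
The number of distinct arrangements is 6!/(2!·2!) = 720/4 = 180.

180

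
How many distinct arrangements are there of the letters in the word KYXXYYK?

210

Letter multiplicities in KYXXYYK: K×2, X×2, Y×3.
Dividing 7! = 5040 by 3!·2!·2! = 24 for the repeated letters gives 210.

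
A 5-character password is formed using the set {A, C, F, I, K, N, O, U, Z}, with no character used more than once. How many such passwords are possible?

With no repetition, fill the 5 characters in order: 9 choices, then 8, down to 5.
9 × 8 × 7 × 6 × 5 = 15120.

15120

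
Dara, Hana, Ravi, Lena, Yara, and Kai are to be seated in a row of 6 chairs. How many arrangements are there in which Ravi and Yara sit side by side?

240

Glue Ravi and Yara into one block (2 internal orders), leaving 5 units to arrange in a row.
So the count is 2·(5)! = 240.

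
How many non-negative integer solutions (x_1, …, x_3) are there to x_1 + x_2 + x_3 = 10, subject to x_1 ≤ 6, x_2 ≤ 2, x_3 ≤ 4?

By stars and bars, unrestricted non-negative solutions to x_1+…+x_3 = 10 number C(10+2,2) = 66.
Subtract solutions that violate a single cap (substitute x_i' = x_i − (cap_i+1)): x_1 ≥ 7 gives C(5,2) = 10; x_2 ≥ 3 gives C(9,2) = 36; x_3 ≥ 5 gives C(7,2) = 21. Together 67.
Add back pairs where two caps are both exceeded: 1 + 0 + 6 = 7.
By inclusion–exclusion the count is 66 − 67 + 7 = 6.

6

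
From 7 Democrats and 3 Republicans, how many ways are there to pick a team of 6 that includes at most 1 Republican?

70

Split by how many Republicans are chosen (0 through 1).
Sum: C(3,0)·C(7,6) + C(3,1)·C(7,5) = 7 + 63 = 70.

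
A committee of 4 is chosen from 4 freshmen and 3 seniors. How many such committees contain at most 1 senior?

Split by how many seniors are chosen (0 through 1).
Sum: C(3,0)·C(4,4) + C(3,1)·C(4,3) = 1 + 12 = 13.

13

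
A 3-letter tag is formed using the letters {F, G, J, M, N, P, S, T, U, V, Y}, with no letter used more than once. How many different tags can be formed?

990

With no repetition, fill the 3 letters in order: 11 choices, then 10, down to 9.
That product is 11 × 10 × 9 = 990.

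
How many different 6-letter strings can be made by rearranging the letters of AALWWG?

180

The 6 letters of AALWWG have repeats: A appearing twice and W appearing twice.
So there are 6! / (2!·2!) = 180 distinguishable arrangements.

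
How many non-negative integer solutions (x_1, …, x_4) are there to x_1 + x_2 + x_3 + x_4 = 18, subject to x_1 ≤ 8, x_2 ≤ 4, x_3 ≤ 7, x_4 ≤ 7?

Ignoring the caps, the number of non-negative solutions to x_1+…+x_4 = 18 is C(21,3) = 1330.
Subtract solutions that violate a single cap (substitute x_i' = x_i − (cap_i+1)): x_1 ≥ 9 gives C(12,3) = 220; x_2 ≥ 5 gives C(16,3) = 560; x_3 ≥ 8 gives C(13,3) = 286; x_4 ≥ 8 gives C(13,3) = 286. Together 1352.
Add back pairs where two caps are both exceeded: 35 + 4 + 4 + 56 + 56 + 10 = 165.
By inclusion–exclusion the count is 1330 − 1352 + 165 = 143.

143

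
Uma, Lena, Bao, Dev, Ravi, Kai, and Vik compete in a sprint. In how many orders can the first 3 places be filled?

This is an ordered selection of 3 from 7: P(7,3).
That gives 7 × 6 × 5 = 210.

210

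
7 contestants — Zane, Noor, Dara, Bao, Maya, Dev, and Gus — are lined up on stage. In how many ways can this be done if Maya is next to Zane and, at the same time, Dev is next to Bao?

Treat {Maya,Zane} as one block (2 orders) and {Dev,Bao} as another (2 orders).
That leaves 5 units to arrange: 2 × 2 × 5! = 4 × 120 = 480.

480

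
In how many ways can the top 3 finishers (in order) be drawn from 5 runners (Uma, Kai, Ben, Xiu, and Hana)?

60

There are 5 choices for 1st place, 4 for 2nd, and 3 for 3rd.
That gives 5 × 4 × 3 = 60.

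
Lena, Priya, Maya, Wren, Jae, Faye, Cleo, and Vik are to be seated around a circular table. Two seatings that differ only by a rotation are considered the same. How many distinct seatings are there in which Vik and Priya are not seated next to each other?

All circular seatings of 8 people number (7)! = 5040.
Seatings with Vik beside Priya: treat them as a block with 2 internal orders, giving 2 × (6)! = 1440.
Subtracting, 5040 − 1440 = 3600.

3600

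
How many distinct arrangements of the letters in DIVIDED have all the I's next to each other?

Treat the 2 copies of I as a single block. The multiset to arrange is then {II, D, D, D, E, V}, 6 items in all.
That gives (6)!/(3!) = 120 arrangements.

120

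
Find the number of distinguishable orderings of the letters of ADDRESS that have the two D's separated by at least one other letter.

900

Total arrangements of ADDRESS: 7!/(2!·2!) = 1260.
If the two D's are adjacent, glue them into one block, leaving 6 items to arrange: (6)!/(2!) = 360 ways.
Hence 1260 − 360 = 900.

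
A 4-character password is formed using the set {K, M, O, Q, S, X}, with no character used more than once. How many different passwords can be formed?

With no repetition, fill the 4 characters in order: 6 choices, then 5, down to 3.
6 × 5 × 4 × 3 = 360.

360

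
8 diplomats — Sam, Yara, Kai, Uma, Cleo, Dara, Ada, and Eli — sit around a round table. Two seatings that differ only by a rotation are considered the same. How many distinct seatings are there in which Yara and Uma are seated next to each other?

1440

Glue Yara and Uma into a block (2 internal orders). Seating 7 units around a circle gives (6)! arrangements.
So 2 × (6)! = 2 × 720 = 1440.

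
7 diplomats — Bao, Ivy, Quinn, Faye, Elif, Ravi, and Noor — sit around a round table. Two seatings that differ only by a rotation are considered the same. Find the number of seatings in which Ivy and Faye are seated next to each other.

240

Treat {Ivy, Faye} as one unit (2 internal orders) and seat the resulting 6 units around the table: (5)! circular arrangements.
So 2 × (5)! = 2 × 120 = 240.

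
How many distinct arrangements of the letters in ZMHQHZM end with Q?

90

With the last slot taken by Q, it remains to arrange the other 6 letters (ZMHHZM).
Those 6 letters have H appearing twice, M appearing twice, and Z appearing twice, giving (6)!/(2!·2!·2!) = 90.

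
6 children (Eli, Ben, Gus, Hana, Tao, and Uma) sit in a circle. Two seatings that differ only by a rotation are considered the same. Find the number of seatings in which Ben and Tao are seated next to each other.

Glue Ben and Tao into a block (2 internal orders). Seating 5 units around a circle gives (4)! arrangements.
So 2 × (4)! = 2 × 24 = 48.

48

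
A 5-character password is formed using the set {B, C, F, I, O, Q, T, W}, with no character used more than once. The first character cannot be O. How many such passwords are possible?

5880

The first character has 8−1 = 7 choices (anything except O).
The remaining 4 characters are filled from the other 7 symbols without repetition: 7 × 6 × 5 × 4 = 840.
Total: 7 × 840 = 5880.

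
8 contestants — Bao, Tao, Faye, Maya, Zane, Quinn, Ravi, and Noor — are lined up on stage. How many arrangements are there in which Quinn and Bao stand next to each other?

10080

Place the 6 others and the Quinn-Bao pair as 7 objects in a line; the pair has 2 internal arrangements.
That gives 2 × 7! = 2 × 5040 = 10080.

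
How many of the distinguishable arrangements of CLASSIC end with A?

With the last slot taken by A, it remains to arrange the other 6 letters (CLSSIC).
Those 6 letters have C appearing twice and S appearing twice, giving (6)!/(2!·2!) = 180.

180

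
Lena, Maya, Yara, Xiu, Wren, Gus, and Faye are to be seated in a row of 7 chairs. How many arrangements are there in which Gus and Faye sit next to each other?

1440

Place the 5 others and the Gus-Faye pair as 6 objects in a line; the pair has 2 internal arrangements.
That gives 2 × 6! = 2 × 720 = 1440.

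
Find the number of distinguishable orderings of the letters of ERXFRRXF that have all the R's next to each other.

180

Treat the 3 copies of R as a single block. The multiset to arrange is then {RRR, E, F, F, X, X}, 6 items in all.
That gives (6)!/(2!·2!) = 180 arrangements.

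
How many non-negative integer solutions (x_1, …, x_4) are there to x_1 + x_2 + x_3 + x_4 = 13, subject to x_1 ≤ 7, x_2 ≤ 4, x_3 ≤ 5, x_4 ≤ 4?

Without the upper bounds there are C(16,3) = 560 ways to split 13 among 4 variables.
Subtract solutions that violate a single cap (substitute x_i' = x_i − (cap_i+1)): x_1 ≥ 8 gives C(8,3) = 56; x_2 ≥ 5 gives C(11,3) = 165; x_3 ≥ 6 gives C(10,3) = 120; x_4 ≥ 5 gives C(11,3) = 165. Together 506.
Add back pairs where two caps are both exceeded: 1 + 0 + 1 + 10 + 20 + 10 = 42.
By inclusion–exclusion the count is 560 − 506 + 42 = 96.

96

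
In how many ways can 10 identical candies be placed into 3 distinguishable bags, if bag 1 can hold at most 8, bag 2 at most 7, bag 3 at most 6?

By stars and bars, unrestricted non-negative solutions to x_1+…+x_3 = 10 number C(10+2,2) = 66.
Subtract solutions that violate a single cap (substitute x_i' = x_i − (cap_i+1)): x_1 ≥ 9 gives C(3,2) = 3; x_2 ≥ 8 gives C(4,2) = 6; x_3 ≥ 7 gives C(5,2) = 10. Together 19.
No two caps can be exceeded simultaneously, so the pair terms are all 0.
By inclusion–exclusion the count is 66 − 19 + 0 = 47.

47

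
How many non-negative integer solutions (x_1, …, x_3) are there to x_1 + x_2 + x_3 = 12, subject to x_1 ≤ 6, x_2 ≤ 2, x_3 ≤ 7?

9

Without the upper bounds there are C(14,2) = 91 ways to split 12 among 3 variables.
Subtract solutions that violate a single cap (substitute x_i' = x_i − (cap_i+1)): x_1 ≥ 7 gives C(7,2) = 21; x_2 ≥ 3 gives C(11,2) = 55; x_3 ≥ 8 gives C(6,2) = 15. Together 91.
Add back pairs where two caps are both exceeded: 6 + 0 + 3 = 9.
By inclusion–exclusion the count is 91 − 91 + 9 = 9.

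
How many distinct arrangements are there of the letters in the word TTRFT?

TTRFT has 5 letters with T appearing 3 times.
The number of distinct arrangements is 5!/(3!) = 120/6 = 20.

20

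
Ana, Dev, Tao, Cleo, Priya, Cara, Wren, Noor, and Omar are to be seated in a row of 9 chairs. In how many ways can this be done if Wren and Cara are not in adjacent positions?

282240

There are 9! = 362880 arrangements in all. If Wren and Cara are adjacent, merging them into one block gives 2·(8)! = 80640 arrangements.
So 362880 − 80640 = 282240 arrangements keep them apart.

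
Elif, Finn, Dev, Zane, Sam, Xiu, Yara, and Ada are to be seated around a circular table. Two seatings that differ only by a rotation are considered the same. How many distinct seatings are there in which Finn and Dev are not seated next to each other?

All circular seatings of 8 people number (7)! = 5040.
Those with Finn next to Dev: fuse the pair into one unit and seat 7 units around a circle — 2·(6)! = 1440.
Subtracting, 5040 − 1440 = 3600.

3600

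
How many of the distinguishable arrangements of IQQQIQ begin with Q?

Fix Q in the first position and arrange the remaining 5 letters.
Those 5 letters have I appearing twice and Q appearing 3 times, giving (5)!/(3!·2!) = 10.

10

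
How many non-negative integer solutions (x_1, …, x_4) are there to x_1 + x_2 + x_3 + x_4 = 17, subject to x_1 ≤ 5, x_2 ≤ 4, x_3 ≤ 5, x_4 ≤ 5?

Ignoring the caps, the number of non-negative solutions to x_1+…+x_4 = 17 is C(20,3) = 1140.
Subtract solutions that violate a single cap (substitute x_i' = x_i − (cap_i+1)): x_1 ≥ 6 gives C(14,3) = 364; x_2 ≥ 5 gives C(15,3) = 455; x_3 ≥ 6 gives C(14,3) = 364; x_4 ≥ 6 gives C(14,3) = 364. Together 1547.
Add back pairs where two caps are both exceeded: 84 + 56 + 56 + 84 + 84 + 56 = 420.
Subtract triples: 1 + 1 + 0 + 1 = 3.
By inclusion–exclusion the count is 1140 − 1547 + 420 − 3 = 10.

10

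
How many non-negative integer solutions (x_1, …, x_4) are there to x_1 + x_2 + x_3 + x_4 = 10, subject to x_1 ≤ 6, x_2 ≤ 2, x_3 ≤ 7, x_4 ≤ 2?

53

By stars and bars, unrestricted non-negative solutions to x_1+…+x_4 = 10 number C(10+3,3) = 286.
Subtract solutions that violate a single cap (substitute x_i' = x_i − (cap_i+1)): x_1 ≥ 7 gives C(6,3) = 20; x_2 ≥ 3 gives C(10,3) = 120; x_3 ≥ 8 gives C(5,3) = 10; x_4 ≥ 3 gives C(10,3) = 120. Together 270.
Add back pairs where two caps are both exceeded: 1 + 0 + 1 + 0 + 35 + 0 = 37.
By inclusion–exclusion the count is 286 − 270 + 37 = 53.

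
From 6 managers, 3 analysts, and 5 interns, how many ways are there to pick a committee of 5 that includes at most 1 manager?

476

Split by how many managers are chosen (0 through 1).
Sum: C(6,0)·C(8,5) + C(6,1)·C(8,4) = 56 + 420 = 476.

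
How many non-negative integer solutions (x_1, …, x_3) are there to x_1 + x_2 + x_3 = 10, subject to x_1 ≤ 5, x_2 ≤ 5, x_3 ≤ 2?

Ignoring the caps, the number of non-negative solutions to x_1+…+x_3 = 10 is C(12,2) = 66.
Subtract solutions that violate a single cap (substitute x_i' = x_i − (cap_i+1)): x_1 ≥ 6 gives C(6,2) = 15; x_2 ≥ 6 gives C(6,2) = 15; x_3 ≥ 3 gives C(9,2) = 36. Together 66.
Add back pairs where two caps are both exceeded: 0 + 3 + 3 = 6.
By inclusion–exclusion the count is 66 − 66 + 6 = 6.

6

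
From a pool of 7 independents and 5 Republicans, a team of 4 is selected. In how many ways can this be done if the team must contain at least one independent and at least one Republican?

Unrestricted: C(12,4) = 495 ways to pick any 4 of the 12.
Selections missing a whole group: no independents → C(5,4) = 5; no Republicans → C(7,4) = 35.
Both groups omitted at once is impossible, so 495 − 40 = 455.

455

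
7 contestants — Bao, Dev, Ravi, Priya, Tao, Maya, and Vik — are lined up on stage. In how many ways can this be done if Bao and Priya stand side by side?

Place the 5 others and the Bao-Priya pair as 6 objects in a line; the pair has 2 internal arrangements.
That gives 2 × 6! = 2 × 720 = 1440.

1440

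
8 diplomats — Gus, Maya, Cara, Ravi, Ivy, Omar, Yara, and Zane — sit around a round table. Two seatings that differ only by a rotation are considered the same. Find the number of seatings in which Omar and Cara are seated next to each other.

Treat {Omar, Cara} as one unit (2 internal orders) and seat the resulting 7 units around the table: (6)! circular arrangements.
So 2 × (6)! = 2 × 720 = 1440.

1440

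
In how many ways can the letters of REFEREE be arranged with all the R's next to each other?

Treat the 2 copies of R as a single block. The multiset to arrange is then {RR, E, E, E, E, F}, 6 items in all.
That gives (6)!/(4!) = 30 arrangements.

30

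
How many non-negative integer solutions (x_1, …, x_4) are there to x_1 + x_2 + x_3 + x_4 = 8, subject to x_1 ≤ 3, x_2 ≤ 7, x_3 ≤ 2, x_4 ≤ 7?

Without the upper bounds there are C(11,3) = 165 ways to split 8 among 4 variables.
Subtract solutions that violate a single cap (substitute x_i' = x_i − (cap_i+1)): x_1 ≥ 4 gives C(7,3) = 35; x_2 ≥ 8 gives C(3,3) = 1; x_3 ≥ 3 gives C(8,3) = 56; x_4 ≥ 8 gives C(3,3) = 1. Together 93.
Add back pairs where two caps are both exceeded: 0 + 4 + 0 + 0 + 0 + 0 = 4.
By inclusion–exclusion the count is 165 − 93 + 4 = 76.

76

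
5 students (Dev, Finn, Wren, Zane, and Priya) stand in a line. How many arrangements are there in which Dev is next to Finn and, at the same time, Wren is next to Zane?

24

Treat {Dev,Finn} as one block (2 orders) and {Wren,Zane} as another (2 orders).
That leaves 3 units to arrange: 2 × 2 × 3! = 4 × 6 = 24.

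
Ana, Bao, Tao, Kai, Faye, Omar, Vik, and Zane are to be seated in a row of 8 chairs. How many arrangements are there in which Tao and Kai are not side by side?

There are 8! = 40320 arrangements in all. If Tao and Kai are adjacent, merging them into one block gives 2·(7)! = 10080 arrangements.
Complementary counting: 40320 − 10080 = 30240.

30240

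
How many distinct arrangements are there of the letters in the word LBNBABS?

840

The 7 letters of LBNBABS have repeats: B appearing 3 times.
The number of distinct arrangements is 7!/(3!) = 5040/6 = 840.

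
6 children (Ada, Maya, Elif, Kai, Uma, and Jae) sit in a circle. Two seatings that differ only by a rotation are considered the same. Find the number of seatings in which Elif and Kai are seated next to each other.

Treat {Elif, Kai} as one unit (2 internal orders) and seat the resulting 5 units around the table: (4)! circular arrangements.
So 2 × (4)! = 2 × 24 = 48.

48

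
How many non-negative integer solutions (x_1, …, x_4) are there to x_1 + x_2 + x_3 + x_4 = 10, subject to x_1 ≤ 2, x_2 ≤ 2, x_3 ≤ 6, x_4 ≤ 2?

10

Ignoring the caps, the number of non-negative solutions to x_1+…+x_4 = 10 is C(13,3) = 286.
Subtract solutions that violate a single cap (substitute x_i' = x_i − (cap_i+1)): x_1 ≥ 3 gives C(10,3) = 120; x_2 ≥ 3 gives C(10,3) = 120; x_3 ≥ 7 gives C(6,3) = 20; x_4 ≥ 3 gives C(10,3) = 120. Together 380.
Add back pairs where two caps are both exceeded: 35 + 1 + 35 + 1 + 35 + 1 = 108.
Subtract triples: 0 + 4 + 0 + 0 = 4.
By inclusion–exclusion the count is 286 − 380 + 108 − 4 = 10.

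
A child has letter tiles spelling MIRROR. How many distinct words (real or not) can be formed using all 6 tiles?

The 6 letters of MIRROR have repeats: R appearing 3 times.
So there are 6! / (3!) = 120 distinguishable arrangements.

120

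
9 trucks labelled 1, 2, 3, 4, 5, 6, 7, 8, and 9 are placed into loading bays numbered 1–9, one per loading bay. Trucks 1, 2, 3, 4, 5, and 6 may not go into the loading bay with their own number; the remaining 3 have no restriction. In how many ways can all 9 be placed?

183822

Let Aᵢ (for 1 ≤ i ≤ 6) be the placements that put truck i in its forbidden loading bay. Any j of these fix j positions, leaving (9−j)! ways to fill the rest, and there are C(6,j) ways to pick which j.
By inclusion–exclusion, the number of valid placements is Σ_{j=0}^{6} (−1)^j C(6,j)·(9−j)!.
Computing: 362880 − 241920 + 75600 − 14400 + 1800 − 144 + 6 = 183822.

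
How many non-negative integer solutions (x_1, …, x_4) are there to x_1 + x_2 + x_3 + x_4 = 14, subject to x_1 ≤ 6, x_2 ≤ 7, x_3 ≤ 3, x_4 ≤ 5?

95

Without the upper bounds there are C(17,3) = 680 ways to split 14 among 4 variables.
Subtract solutions that violate a single cap (substitute x_i' = x_i − (cap_i+1)): x_1 ≥ 7 gives C(10,3) = 120; x_2 ≥ 8 gives C(9,3) = 84; x_3 ≥ 4 gives C(13,3) = 286; x_4 ≥ 6 gives C(11,3) = 165. Together 655.
Add back pairs where two caps are both exceeded: 0 + 20 + 4 + 10 + 1 + 35 = 70.
By inclusion–exclusion the count is 680 − 655 + 70 = 95.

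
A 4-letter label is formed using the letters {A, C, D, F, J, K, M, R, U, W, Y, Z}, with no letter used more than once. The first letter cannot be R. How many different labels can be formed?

10890

The first letter has 12−1 = 11 choices (anything except R).
The remaining 3 letters are filled from the other 11 symbols without repetition: 11 × 10 × 9 = 990.
Total: 11 × 990 = 10890.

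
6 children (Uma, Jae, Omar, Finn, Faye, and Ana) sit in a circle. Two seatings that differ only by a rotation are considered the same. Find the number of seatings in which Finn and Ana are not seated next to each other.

72

Without the restriction there are (5)! = 120 seatings.
Those with Finn next to Ana: fuse the pair into one unit and seat 5 units around a circle — 2·(4)! = 48.
Subtracting, 120 − 48 = 72.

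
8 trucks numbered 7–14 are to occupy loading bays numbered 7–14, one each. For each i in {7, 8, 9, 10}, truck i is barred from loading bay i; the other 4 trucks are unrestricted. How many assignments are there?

Let Aᵢ (for 7 ≤ i ≤ 10) be the placements that put truck i in its forbidden loading bay. Any j of these fix j positions, leaving (8−j)! ways to fill the rest, and there are C(4,j) ways to pick which j.
By inclusion–exclusion, the number of valid placements is Σ_{j=0}^{4} (−1)^j C(4,j)·(8−j)!.
Computing: 40320 − 20160 + 4320 − 480 + 24 = 24024.

24024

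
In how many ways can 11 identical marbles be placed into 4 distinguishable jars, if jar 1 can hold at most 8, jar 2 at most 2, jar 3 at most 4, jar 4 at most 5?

By stars and bars, unrestricted non-negative solutions to x_1+…+x_4 = 11 number C(11+3,3) = 364.
Subtract solutions that violate a single cap (substitute x_i' = x_i − (cap_i+1)): x_1 ≥ 9 gives C(5,3) = 10; x_2 ≥ 3 gives C(11,3) = 165; x_3 ≥ 5 gives C(9,3) = 84; x_4 ≥ 6 gives C(8,3) = 56. Together 315.
Add back pairs where two caps are both exceeded: 0 + 0 + 0 + 20 + 10 + 1 = 31.
By inclusion–exclusion the count is 364 − 315 + 31 = 80.

80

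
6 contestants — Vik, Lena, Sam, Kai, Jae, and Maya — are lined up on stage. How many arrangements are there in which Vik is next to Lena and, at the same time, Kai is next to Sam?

Treat {Vik,Lena} as one block (2 orders) and {Kai,Sam} as another (2 orders).
That leaves 4 units to arrange: 2 × 2 × 4! = 4 × 24 = 96.

96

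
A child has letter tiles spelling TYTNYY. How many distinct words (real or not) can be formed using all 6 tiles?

60

TYTNYY has 6 letters with T appearing twice and Y appearing 3 times.
So there are 6! / (3!·2!) = 60 distinguishable arrangements.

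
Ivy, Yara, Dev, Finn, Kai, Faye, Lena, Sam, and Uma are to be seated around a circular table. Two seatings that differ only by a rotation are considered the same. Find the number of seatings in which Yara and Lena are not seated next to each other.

30240

Without the restriction there are (8)! = 40320 seatings.
Those with Yara next to Lena: fuse the pair into one unit and seat 8 units around a circle — 2·(7)! = 10080.
Subtracting, 40320 − 10080 = 30240.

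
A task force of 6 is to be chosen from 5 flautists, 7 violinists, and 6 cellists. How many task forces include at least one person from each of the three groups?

With no constraint there are C(18,6) = 18564 possible selections.
Subtract selections that omit an entire group: no flautists → C(13,6) = 1716; no violinists → C(11,6) = 462; no cellists → C(12,6) = 924.
Add back selections omitting two groups (i.e. drawn from a single group): C(5,6) + C(7,6) + C(6,6) = 8.
By inclusion–exclusion: 18564 − 3102 + 8 = 15470.

15470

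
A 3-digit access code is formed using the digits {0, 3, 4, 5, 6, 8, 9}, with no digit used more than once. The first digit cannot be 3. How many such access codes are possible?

180

The first digit has 7−1 = 6 choices (anything except 3).
The remaining 2 digits are filled from the other 6 symbols without repetition: 6 × 5 = 30.
Total: 6 × 30 = 180.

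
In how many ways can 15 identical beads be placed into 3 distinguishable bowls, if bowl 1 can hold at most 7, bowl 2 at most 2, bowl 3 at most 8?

6

Without the upper bounds there are C(17,2) = 136 ways to split 15 among 3 bowls.
Subtract solutions that violate a single cap (substitute x_i' = x_i − (cap_i+1)): x_1 ≥ 8 gives C(9,2) = 36; x_2 ≥ 3 gives C(14,2) = 91; x_3 ≥ 9 gives C(8,2) = 28. Together 155.
Add back pairs where two caps are both exceeded: 15 + 0 + 10 = 25.
By inclusion–exclusion the count is 136 − 155 + 25 = 6.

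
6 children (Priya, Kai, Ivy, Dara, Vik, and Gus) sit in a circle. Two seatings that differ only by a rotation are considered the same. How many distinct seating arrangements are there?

Seat Priya anywhere (absorbing the rotational symmetry), then permute the other 5: (5)! = 120.

120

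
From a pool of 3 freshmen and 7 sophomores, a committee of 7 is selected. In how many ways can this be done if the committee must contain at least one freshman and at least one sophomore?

119

With no constraint there are C(10,7) = 120 possible selections.
Selections missing a whole group: no freshmen → C(7,7) = 1; no sophomores → C(3,7) = 0.
Both groups omitted at once is impossible, so 120 − 1 = 119.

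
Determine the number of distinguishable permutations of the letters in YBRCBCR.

YBRCBCR has 7 letters with B appearing twice, C appearing twice, and R appearing twice.
The number of distinct arrangements is 7!/(2!·2!·2!) = 5040/8 = 630.

630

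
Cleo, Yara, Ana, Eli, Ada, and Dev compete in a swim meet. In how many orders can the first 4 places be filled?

There are 6 choices for 1st place, 5 for 2nd, and so on down to 3 for position 4.
That gives 6 × 5 × 4 × 3 = 360.

360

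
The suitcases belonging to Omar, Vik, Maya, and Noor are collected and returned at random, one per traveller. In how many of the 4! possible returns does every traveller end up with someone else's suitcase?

9

Let Aᵢ be the assignments in which traveller i gets their own suitcase. We want the size of the complement of A₁∪…∪A_4.
By inclusion–exclusion this is Σ_{j=0}^{4} (−1)^j C(4,j)·(4−j)!.
Computing: 24 − 24 + 12 − 4 + 1 = 9.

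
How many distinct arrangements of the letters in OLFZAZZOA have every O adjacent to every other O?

3360

Treat the 2 copies of O as a single block. The multiset to arrange is then {OO, A, A, F, L, Z, Z, Z}, 8 items in all.
That gives (8)!/(3!·2!) = 3360 arrangements.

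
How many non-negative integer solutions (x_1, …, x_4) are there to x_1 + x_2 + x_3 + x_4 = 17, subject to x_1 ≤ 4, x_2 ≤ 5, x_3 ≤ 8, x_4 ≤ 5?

55

Ignoring the caps, the number of non-negative solutions to x_1+…+x_4 = 17 is C(20,3) = 1140.
Subtract solutions that violate a single cap (substitute x_i' = x_i − (cap_i+1)): x_1 ≥ 5 gives C(15,3) = 455; x_2 ≥ 6 gives C(14,3) = 364; x_3 ≥ 9 gives C(11,3) = 165; x_4 ≥ 6 gives C(14,3) = 364. Together 1348.
Add back pairs where two caps are both exceeded: 84 + 20 + 84 + 10 + 56 + 10 = 264.
Subtract triples: 0 + 1 + 0 + 0 = 1.
By inclusion–exclusion the count is 1140 − 1348 + 264 − 1 = 55.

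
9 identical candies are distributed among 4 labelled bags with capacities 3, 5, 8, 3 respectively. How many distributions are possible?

91

Without the upper bounds there are C(12,3) = 220 ways to split 9 among 4 bags.
Subtract solutions that violate a single cap (substitute x_i' = x_i − (cap_i+1)): x_1 ≥ 4 gives C(8,3) = 56; x_2 ≥ 6 gives C(6,3) = 20; x_3 ≥ 9 gives C(3,3) = 1; x_4 ≥ 4 gives C(8,3) = 56. Together 133.
Add back pairs where two caps are both exceeded: 0 + 0 + 4 + 0 + 0 + 0 = 4.
By inclusion–exclusion the count is 220 − 133 + 4 = 91.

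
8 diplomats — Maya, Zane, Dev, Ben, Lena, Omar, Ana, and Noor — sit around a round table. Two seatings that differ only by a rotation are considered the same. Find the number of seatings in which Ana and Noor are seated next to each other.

1440

Glue Ana and Noor into a block (2 internal orders). Seating 7 units around a circle gives (6)! arrangements.
So 2 × (6)! = 2 × 720 = 1440.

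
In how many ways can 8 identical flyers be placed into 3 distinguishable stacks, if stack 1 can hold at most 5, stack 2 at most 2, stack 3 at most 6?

By stars and bars, unrestricted non-negative solutions to x_1+…+x_3 = 8 number C(8+2,2) = 45.
Subtract solutions that violate a single cap (substitute x_i' = x_i − (cap_i+1)): x_1 ≥ 6 gives C(4,2) = 6; x_2 ≥ 3 gives C(7,2) = 21; x_3 ≥ 7 gives C(3,2) = 3. Together 30.
No two caps can be exceeded simultaneously, so the pair terms are all 0.
By inclusion–exclusion the count is 45 − 30 + 0 = 15.

15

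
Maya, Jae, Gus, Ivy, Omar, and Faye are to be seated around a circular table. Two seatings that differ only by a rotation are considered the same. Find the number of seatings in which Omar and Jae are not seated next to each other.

All circular seatings of 6 people number (5)! = 120.
Those with Omar next to Jae: fuse the pair into one unit and seat 5 units around a circle — 2·(4)! = 48.
Subtracting, 120 − 48 = 72.

72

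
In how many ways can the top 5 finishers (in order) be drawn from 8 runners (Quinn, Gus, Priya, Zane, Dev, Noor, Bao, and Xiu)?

6720

This is an ordered selection of 5 from 8: P(8,5).
That gives 8 × 7 × 6 × 5 × 4 = 6720.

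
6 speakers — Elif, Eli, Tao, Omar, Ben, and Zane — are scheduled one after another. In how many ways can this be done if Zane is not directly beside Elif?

480

Of the 6! = 720 arrangements, those with Zane and Elif adjacent number 2 × 5! = 240 (treat the pair as a block with 2 internal orders).
Complementary counting: 720 − 240 = 480.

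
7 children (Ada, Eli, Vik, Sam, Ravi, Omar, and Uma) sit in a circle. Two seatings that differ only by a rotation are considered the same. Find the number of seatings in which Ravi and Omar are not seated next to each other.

Without the restriction there are (6)! = 720 seatings.
Seatings with Ravi beside Omar: treat them as a block with 2 internal orders, giving 2 × (5)! = 240.
Subtracting, 720 − 240 = 480.

480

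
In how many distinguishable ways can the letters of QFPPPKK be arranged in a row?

Letter multiplicities in QFPPPKK: F×1, K×2, P×3, Q×1.
Dividing 7! = 5040 by 3!·2! = 12 for the repeated letters gives 420.

420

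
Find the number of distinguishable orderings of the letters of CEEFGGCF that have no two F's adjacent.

Total arrangements of CEEFGGCF: 8!/(2!·2!·2!·2!) = 2520.
Arrangements with the F's together: treat FF as one letter, giving (7)!/(2!·2!·2!) = 630.
Subtracting, 2520 − 630 = 1890 arrangements keep the F's apart.

1890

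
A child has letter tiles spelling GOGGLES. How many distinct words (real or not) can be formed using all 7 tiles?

The 7 letters of GOGGLES have repeats: G appearing 3 times.
The number of distinct arrangements is 7!/(3!) = 5040/6 = 840.

840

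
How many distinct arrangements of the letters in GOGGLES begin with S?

With the first slot taken by S, it remains to arrange the other 6 letters (GOGGLE).
Those 6 letters have G appearing 3 times, giving (6)!/(3!) = 120.

120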